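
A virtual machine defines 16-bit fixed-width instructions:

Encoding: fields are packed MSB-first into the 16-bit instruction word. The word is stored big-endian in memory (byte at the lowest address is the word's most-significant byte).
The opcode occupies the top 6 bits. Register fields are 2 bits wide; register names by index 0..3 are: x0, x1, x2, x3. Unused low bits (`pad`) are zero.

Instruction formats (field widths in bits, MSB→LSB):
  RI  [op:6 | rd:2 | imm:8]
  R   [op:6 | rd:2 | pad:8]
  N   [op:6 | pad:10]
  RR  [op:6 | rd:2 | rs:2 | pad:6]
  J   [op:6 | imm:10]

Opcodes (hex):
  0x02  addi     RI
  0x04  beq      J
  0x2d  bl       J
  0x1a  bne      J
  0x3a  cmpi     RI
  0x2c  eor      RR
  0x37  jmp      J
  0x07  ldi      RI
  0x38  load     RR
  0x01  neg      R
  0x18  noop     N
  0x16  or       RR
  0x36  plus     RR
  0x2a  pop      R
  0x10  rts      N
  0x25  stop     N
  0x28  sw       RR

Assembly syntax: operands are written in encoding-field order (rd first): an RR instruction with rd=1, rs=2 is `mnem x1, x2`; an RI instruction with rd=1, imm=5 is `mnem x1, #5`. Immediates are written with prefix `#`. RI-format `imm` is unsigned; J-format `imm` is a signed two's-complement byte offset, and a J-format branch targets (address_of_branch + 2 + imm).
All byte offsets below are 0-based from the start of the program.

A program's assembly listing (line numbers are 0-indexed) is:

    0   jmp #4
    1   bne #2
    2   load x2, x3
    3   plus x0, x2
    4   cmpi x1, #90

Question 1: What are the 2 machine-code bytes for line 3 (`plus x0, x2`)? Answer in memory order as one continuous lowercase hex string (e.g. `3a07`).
L3: plus op=0x36:6|rd=0:2|rs=2:2|pad=0:6 ⇒ 0xd880 ⇒ big d8 80

d880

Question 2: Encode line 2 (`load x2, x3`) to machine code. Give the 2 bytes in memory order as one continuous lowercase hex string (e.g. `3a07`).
2. load fields op=0x38:6|rd=2:2|rs=3:2|pad=0:6 → word e2c0h → e2 c0

e2c0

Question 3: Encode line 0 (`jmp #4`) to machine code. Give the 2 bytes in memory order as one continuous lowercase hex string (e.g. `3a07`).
dc04

L0: jmp op=0x37:6|imm=4:10 ⇒ 0xdc04 ⇒ big dc 04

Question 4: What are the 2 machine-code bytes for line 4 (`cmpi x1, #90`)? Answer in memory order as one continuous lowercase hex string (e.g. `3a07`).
e95a

L4: cmpi op=0x3a:6|rd=1:2|imm=90:8 ⇒ 0xe95a ⇒ big e9 5a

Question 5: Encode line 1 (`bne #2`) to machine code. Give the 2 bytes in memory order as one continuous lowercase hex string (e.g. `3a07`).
6802

L1: bne op=0x1a:6|imm=2:10 ⇒ 0x6802 ⇒ big 68 02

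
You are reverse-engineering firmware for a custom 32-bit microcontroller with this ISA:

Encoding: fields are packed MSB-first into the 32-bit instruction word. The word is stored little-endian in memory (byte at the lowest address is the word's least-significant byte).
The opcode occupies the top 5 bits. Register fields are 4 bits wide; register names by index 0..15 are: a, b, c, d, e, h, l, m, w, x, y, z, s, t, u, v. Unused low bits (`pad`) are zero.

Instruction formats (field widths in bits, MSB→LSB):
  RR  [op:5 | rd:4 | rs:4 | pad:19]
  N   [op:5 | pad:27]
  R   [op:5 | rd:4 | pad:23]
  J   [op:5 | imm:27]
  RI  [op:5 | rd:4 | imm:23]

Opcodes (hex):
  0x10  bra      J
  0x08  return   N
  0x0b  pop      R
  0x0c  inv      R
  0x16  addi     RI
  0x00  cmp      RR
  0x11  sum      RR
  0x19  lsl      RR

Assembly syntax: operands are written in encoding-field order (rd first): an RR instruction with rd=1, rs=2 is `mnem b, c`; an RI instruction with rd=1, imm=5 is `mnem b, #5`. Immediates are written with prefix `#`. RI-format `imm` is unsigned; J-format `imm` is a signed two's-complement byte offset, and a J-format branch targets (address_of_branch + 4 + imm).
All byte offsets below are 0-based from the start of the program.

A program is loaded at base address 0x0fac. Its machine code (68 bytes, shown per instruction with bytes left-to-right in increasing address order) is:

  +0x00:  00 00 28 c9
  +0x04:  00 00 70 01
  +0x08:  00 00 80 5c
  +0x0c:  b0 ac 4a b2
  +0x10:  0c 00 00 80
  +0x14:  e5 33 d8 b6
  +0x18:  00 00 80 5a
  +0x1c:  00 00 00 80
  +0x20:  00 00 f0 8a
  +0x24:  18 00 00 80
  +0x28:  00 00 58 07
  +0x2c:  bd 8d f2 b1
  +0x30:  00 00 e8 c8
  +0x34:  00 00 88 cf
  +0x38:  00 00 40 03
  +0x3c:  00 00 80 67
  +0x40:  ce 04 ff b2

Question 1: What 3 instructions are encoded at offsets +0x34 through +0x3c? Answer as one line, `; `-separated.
lsl v, b; cmp l, w; inv v

off 0x34: read 00 00 88 cf as little → 0xcf880000
  top 5b → 0x19 → lsl [RR]
  rd@[26:23]=0xf ⇒ v
  rs@[22:19]=0x1 ⇒ b
off 0x38: read 00 00 40 03 as little → 0x03400000
  top 5b → 0x0 → cmp [RR]
  rd@[26:23]=0x6 ⇒ l
  rs@[22:19]=0x8 ⇒ w
off 0x3c: read 00 00 80 67 as little → 0x67800000
  top 5b → 0xc → inv [R]
  rd@[26:23]=0xf ⇒ v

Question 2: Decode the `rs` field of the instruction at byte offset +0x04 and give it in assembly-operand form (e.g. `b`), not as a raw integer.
[04] 00 00 70 01 → 0x01700000
  op=0x01700000>>27=0x0 ⇒ cmp (RR)
  rd@[26:23]=0x2 ⇒ c
  rs@[22:19]=0xe ⇒ u

u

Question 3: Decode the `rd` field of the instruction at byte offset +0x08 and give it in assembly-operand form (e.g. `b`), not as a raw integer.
off 0x08: read 00 00 80 5c as little → 0x5c800000
  op=0x5c800000>>27=0xb ⇒ pop (R)
  [26:23] rd=9 = x

x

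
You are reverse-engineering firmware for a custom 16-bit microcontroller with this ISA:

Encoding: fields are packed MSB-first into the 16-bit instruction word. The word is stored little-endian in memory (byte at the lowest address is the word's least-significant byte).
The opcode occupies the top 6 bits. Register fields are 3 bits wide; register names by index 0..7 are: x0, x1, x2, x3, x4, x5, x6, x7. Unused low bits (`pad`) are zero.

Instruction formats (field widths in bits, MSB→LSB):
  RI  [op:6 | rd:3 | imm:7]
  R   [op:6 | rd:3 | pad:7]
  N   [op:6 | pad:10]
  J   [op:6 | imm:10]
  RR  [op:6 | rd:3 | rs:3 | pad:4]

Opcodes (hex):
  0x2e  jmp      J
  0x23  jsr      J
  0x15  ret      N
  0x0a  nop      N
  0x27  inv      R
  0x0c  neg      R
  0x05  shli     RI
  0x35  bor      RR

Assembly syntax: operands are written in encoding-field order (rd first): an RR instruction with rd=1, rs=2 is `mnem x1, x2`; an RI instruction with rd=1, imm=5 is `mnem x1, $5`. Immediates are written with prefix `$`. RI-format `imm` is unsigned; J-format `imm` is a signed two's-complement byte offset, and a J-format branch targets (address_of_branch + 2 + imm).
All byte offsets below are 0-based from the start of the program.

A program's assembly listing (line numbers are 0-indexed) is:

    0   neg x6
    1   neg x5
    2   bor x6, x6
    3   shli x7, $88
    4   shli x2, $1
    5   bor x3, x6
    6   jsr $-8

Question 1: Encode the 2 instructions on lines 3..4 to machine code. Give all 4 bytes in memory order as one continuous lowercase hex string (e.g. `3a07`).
3. shli fields op=0x5:6|rd=7:3|imm=88:7 → word 17d8h → d8 17
4. shli fields op=0x5:6|rd=2:3|imm=1:7 → word 1501h → 01 15

d8170115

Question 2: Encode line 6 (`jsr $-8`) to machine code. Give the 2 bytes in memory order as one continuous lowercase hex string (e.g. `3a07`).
f88f

line 6 (jsr): pack op=0x23:6|imm=-8:10 = 0x8ff8; little→ f8 8f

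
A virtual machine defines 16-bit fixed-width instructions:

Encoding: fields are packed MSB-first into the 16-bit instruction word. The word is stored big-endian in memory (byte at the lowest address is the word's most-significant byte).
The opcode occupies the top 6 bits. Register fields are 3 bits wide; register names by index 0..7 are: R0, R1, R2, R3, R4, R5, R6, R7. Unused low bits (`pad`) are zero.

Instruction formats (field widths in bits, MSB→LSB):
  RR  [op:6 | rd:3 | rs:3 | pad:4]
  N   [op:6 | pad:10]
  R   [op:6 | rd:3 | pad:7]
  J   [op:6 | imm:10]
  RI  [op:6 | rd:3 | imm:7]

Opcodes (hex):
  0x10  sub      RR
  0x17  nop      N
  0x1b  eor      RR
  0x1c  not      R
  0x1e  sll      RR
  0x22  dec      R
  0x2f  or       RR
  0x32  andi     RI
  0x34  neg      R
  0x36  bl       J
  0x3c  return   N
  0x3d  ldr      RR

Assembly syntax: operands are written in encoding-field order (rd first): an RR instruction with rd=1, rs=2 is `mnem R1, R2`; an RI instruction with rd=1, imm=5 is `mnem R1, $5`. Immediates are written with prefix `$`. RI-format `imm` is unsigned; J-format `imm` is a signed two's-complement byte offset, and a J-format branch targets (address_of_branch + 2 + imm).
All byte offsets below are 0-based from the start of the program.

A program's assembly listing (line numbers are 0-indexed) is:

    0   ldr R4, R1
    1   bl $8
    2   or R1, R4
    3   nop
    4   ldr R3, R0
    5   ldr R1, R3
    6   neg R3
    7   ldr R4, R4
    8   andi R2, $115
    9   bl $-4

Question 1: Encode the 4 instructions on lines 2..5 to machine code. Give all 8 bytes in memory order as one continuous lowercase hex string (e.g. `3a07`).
2. or fields op=0x2f:6|rd=1:3|rs=4:3|pad=0:4 → word bcc0h → bc c0
3. nop fields op=0x17:6|pad=0:10 → word 5c00h → 5c 00
4. ldr fields op=0x3d:6|rd=3:3|rs=0:3|pad=0:4 → word f580h → f5 80
5. ldr fields op=0x3d:6|rd=1:3|rs=3:3|pad=0:4 → word f4b0h → f4 b0

bcc05c00f580f4b0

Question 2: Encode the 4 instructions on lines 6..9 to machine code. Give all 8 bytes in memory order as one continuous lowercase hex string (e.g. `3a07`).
d180f640c973dbfc

L6: neg op=0x34:6|rd=3:3|pad=0:7 ⇒ 0xd180 ⇒ big d1 80
L7: ldr op=0x3d:6|rd=4:3|rs=4:3|pad=0:4 ⇒ 0xf640 ⇒ big f6 40
L8: andi op=0x32:6|rd=2:3|imm=115:7 ⇒ 0xc973 ⇒ big c9 73
L9: bl op=0x36:6|imm=-4:10 ⇒ 0xdbfc ⇒ big db fc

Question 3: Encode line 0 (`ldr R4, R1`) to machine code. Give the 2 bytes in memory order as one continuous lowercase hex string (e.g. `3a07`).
line 0 (ldr): pack op=0x3d:6|rd=4:3|rs=1:3|pad=0:4 = 0xf610; big→ f6 10

f610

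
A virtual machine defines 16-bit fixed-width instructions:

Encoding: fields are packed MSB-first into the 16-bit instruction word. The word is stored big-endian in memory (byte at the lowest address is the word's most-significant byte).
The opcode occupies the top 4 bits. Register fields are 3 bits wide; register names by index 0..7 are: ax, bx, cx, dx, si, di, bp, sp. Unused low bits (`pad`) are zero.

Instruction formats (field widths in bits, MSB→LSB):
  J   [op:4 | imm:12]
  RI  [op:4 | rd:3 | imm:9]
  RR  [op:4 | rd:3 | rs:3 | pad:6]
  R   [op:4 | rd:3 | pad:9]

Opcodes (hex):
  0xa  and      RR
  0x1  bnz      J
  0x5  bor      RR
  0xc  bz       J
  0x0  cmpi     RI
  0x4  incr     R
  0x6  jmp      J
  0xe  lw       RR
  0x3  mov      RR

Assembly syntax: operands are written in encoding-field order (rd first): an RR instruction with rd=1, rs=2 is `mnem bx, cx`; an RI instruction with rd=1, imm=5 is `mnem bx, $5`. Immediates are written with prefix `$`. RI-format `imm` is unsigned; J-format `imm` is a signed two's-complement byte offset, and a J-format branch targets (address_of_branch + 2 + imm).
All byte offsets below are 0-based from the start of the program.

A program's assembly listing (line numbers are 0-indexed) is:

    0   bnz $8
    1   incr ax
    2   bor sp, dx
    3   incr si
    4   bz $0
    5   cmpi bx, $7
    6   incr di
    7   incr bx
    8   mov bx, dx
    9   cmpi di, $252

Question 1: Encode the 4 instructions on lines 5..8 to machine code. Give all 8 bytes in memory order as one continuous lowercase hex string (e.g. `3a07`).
line 5 (cmpi): pack op=0x0:4|rd=1:3|imm=7:9 = 0x0207; big→ 02 07
line 6 (incr): pack op=0x4:4|rd=5:3|pad=0:9 = 0x4a00; big→ 4a 00
line 7 (incr): pack op=0x4:4|rd=1:3|pad=0:9 = 0x4200; big→ 42 00
line 8 (mov): pack op=0x3:4|rd=1:3|rs=3:3|pad=0:6 = 0x32c0; big→ 32 c0

02074a00420032c0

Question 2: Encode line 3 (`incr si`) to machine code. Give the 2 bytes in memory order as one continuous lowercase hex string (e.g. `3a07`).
4800

3. incr fields op=0x4:4|rd=4:3|pad=0:9 → word 4800h → 48 00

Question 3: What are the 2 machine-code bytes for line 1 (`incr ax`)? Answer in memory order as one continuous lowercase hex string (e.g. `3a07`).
L1: incr op=0x4:4|rd=0:3|pad=0:9 ⇒ 0x4000 ⇒ big 40 00

4000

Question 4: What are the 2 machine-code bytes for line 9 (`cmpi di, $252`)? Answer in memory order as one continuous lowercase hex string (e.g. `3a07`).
0afc

L9: cmpi op=0x0:4|rd=5:3|imm=252:9 ⇒ 0x0afc ⇒ big 0a fc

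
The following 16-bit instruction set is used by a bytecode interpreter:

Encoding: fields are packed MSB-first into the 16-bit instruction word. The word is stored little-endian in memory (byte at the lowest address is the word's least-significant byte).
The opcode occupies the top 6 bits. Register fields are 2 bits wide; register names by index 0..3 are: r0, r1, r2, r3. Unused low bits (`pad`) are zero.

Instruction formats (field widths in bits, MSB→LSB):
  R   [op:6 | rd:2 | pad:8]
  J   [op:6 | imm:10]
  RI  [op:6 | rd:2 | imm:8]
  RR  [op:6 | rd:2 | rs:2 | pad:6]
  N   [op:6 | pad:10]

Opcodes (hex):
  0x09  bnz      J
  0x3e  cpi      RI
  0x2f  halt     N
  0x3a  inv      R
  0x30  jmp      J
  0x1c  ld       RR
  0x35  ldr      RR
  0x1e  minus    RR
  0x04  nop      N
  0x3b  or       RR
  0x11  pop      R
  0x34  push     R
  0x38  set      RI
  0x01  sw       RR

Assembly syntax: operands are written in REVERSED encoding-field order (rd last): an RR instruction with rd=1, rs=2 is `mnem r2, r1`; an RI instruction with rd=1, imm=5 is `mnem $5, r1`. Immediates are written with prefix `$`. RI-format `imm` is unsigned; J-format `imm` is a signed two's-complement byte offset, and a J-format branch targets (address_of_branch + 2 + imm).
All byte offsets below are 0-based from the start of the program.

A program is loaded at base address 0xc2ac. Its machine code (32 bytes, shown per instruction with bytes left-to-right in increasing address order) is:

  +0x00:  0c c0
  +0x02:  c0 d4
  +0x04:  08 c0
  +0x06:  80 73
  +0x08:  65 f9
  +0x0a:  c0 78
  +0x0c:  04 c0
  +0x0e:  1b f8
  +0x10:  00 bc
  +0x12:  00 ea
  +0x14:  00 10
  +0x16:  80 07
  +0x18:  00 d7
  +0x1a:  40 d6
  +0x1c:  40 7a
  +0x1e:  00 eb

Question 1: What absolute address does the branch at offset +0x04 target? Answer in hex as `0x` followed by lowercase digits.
0xc2ba

@+04  little-endian(08 c0) = 0xc008
  top 6b → 0x30 → jmp [J]
  imm: (w>>0)&0x3ff=0x8 → $8
  target = base 0xc2ac + off 0x04 + 2 + imm 8 = 0xc2ba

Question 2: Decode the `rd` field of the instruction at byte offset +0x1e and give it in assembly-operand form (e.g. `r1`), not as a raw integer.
r3

@+1e  little-endian(00 eb) = 0xeb00
  top 6b → 0x3a → inv [R]
  rd: (w>>8)&0x3=0x3 → r3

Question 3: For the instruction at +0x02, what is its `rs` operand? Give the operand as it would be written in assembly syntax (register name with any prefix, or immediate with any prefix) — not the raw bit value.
@+02  little-endian(c0 d4) = 0xd4c0
  opcode bits[15:10]=0x35: ldr/RR
  rd: (w>>8)&0x3=0x0 → r0
  rs: (w>>6)&0x3=0x3 → r3

r3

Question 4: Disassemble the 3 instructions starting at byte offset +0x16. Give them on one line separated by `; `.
+0x16: 80 07 ⇒ word 0x0780 (little)
  opcode bits[15:10]=0x1: sw/RR
  [9:8] rd=3 = r3
  [7:6] rs=2 = r2
+0x18: 00 d7 ⇒ word 0xd700 (little)
  opcode bits[15:10]=0x35: ldr/RR
  [9:8] rd=3 = r3
  [7:6] rs=0 = r0
+0x1a: 40 d6 ⇒ word 0xd640 (little)
  opcode bits[15:10]=0x35: ldr/RR
  [9:8] rd=2 = r2
  [7:6] rs=1 = r1

sw r2, r3; ldr r0, r3; ldr r1, r2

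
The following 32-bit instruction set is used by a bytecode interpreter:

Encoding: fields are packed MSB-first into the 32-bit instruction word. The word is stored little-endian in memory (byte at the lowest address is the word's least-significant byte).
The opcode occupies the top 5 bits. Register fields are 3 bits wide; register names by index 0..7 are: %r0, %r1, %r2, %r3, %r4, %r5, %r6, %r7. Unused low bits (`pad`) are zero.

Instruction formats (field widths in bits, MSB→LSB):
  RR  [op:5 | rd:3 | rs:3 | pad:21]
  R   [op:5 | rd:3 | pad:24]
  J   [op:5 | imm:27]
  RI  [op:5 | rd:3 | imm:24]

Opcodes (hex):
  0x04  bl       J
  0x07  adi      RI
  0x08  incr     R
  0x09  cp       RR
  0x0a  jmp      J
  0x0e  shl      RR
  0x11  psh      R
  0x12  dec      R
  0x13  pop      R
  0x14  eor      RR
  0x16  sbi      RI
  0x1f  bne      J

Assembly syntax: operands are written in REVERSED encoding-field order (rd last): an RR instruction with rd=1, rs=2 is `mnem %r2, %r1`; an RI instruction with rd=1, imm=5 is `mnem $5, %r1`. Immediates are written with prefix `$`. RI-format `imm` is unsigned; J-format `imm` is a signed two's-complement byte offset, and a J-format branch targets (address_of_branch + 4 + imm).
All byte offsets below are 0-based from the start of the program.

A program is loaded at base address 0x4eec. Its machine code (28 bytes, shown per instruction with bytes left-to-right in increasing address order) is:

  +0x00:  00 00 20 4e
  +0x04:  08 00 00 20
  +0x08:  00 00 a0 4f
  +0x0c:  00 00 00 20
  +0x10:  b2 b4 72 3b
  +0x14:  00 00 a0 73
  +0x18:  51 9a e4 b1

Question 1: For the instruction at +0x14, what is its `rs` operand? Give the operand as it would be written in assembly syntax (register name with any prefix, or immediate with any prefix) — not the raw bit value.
[14] 00 00 a0 73 → 0x73a00000
  opcode bits[31:27]=0xe: shl/RR
  rd: (w>>24)&0x7=0x3 → %r3
  rs: (w>>21)&0x7=0x5 → %r5

%r5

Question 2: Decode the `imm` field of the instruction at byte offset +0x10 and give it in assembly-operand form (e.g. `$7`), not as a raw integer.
+0x10: b2 b4 72 3b ⇒ word 0x3b72b4b2 (little)
  opcode bits[31:27]=0x7: adi/RI
  [26:24] rd=3 = %r3
  [23:0] imm=7517362 = $7517362

$7517362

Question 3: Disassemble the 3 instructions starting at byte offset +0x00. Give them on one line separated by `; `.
cp %r1, %r6; bl $8; cp %r5, %r7

+0x00: 00 00 20 4e ⇒ word 0x4e200000 (little)
  op=0x4e200000>>27=0x9 ⇒ cp (RR)
  rd@[26:24]=0x6 ⇒ %r6
  rs@[23:21]=0x1 ⇒ %r1
+0x04: 08 00 00 20 ⇒ word 0x20000008 (little)
  op=0x20000008>>27=0x4 ⇒ bl (J)
  imm@[26:0]=0x8 ⇒ $8
+0x08: 00 00 a0 4f ⇒ word 0x4fa00000 (little)
  op=0x4fa00000>>27=0x9 ⇒ cp (RR)
  rd@[26:24]=0x7 ⇒ %r7
  rs@[23:21]=0x5 ⇒ %r5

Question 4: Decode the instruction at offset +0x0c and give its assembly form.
bl $0

@+0c  little-endian(00 00 00 20) = 0x20000000
  opcode bits[31:27]=0x4: bl/J
  imm: (w>>0)&0x7ffffff=0x0 → $0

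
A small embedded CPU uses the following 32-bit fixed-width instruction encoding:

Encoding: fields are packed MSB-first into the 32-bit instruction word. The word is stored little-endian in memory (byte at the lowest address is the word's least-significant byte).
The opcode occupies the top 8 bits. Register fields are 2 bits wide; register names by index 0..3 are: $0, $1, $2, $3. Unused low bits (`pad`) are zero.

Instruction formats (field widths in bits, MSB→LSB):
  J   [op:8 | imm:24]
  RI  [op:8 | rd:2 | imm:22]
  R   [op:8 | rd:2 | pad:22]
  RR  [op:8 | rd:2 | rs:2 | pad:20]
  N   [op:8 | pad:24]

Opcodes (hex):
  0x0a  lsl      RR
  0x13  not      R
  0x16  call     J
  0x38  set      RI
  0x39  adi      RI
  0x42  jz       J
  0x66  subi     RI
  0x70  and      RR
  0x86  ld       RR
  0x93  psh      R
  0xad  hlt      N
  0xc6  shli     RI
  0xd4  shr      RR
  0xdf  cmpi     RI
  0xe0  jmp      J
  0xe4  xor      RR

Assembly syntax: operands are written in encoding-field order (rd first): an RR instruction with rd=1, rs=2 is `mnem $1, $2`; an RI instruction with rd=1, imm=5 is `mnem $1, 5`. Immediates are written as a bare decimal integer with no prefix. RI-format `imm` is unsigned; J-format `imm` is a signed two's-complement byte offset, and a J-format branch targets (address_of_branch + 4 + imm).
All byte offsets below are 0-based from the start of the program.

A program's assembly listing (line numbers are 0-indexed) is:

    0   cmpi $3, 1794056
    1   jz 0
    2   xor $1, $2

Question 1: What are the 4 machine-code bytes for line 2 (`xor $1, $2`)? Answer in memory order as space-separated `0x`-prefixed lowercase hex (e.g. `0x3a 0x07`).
line 2 (xor): pack op=0xe4:8|rd=1:2|rs=2:2|pad=0:20 = 0xe4600000; little→ 00 00 60 e4

0x00 0x00 0x60 0xe4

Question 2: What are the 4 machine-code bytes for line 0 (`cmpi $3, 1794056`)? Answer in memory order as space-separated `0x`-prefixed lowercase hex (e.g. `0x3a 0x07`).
line 0 (cmpi): pack op=0xdf:8|rd=3:2|imm=1794056:22 = 0xdfdb6008; little→ 08 60 db df

0x08 0x60 0xdb 0xdf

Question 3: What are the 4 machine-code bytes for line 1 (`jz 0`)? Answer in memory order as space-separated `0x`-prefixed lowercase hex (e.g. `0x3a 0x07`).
0x00 0x00 0x00 0x42

L1: jz op=0x42:8|imm=0:24 ⇒ 0x42000000 ⇒ little 00 00 00 42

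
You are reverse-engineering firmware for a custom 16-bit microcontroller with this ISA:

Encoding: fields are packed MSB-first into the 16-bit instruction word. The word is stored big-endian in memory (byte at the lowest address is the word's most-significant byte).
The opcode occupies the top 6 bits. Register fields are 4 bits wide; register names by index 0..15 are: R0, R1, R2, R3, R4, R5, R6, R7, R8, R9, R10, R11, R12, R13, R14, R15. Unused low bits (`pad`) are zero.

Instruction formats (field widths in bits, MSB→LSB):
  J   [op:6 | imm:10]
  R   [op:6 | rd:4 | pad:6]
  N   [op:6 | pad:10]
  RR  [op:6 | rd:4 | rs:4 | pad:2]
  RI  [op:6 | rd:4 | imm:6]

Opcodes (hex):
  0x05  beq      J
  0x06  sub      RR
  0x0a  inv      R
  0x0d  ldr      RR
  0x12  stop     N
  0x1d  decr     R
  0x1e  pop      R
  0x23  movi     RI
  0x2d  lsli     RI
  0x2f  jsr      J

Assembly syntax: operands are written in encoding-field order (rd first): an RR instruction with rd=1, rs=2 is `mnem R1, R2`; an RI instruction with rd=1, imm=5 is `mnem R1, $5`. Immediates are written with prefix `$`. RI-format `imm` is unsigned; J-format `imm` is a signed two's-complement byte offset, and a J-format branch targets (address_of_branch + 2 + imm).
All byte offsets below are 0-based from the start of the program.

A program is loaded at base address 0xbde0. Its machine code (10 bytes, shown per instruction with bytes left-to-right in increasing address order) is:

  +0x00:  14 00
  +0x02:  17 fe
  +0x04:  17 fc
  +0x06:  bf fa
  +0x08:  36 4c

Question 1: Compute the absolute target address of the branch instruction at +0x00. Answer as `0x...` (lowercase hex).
+0x00: 14 00 ⇒ word 0x1400 (big)
  top 6b → 0x5 → beq [J]
  [9:0] imm=0 = $0
  target = base 0xbde0 + off 0x00 + 2 + imm 0 = 0xbde2

0xbde2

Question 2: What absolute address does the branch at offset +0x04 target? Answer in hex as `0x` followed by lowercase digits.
[04] 17 fc → 0x17fc
  opcode bits[15:10]=0x5: beq/J
  [9:0] imm=1020 (s10→-4) = $-4
  target = base 0xbde0 + off 0x04 + 2 + imm -4 = 0xbde2

0xbde2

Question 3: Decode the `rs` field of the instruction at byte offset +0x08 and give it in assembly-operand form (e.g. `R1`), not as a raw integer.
+0x08: 36 4c ⇒ word 0x364c (big)
  top 6b → 0xd → ldr [RR]
  rd: (w>>6)&0xf=0x9 → R9
  rs: (w>>2)&0xf=0x3 → R3

R3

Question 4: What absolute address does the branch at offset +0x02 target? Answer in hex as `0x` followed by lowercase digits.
0xbde2

[02] 17 fe → 0x17fe
  op=0x17fe>>10=0x5 ⇒ beq (J)
  [9:0] imm=1022 (s10→-2) = $-2
  target = base 0xbde0 + off 0x02 + 2 + imm -2 = 0xbde2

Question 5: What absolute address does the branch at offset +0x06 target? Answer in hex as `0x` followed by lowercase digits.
+0x06: bf fa ⇒ word 0xbffa (big)
  op=0xbffa>>10=0x2f ⇒ jsr (J)
  imm@[9:0]=0x3fa (s10→-6) ⇒ $-6
  target = base 0xbde0 + off 0x06 + 2 + imm -6 = 0xbde2

0xbde2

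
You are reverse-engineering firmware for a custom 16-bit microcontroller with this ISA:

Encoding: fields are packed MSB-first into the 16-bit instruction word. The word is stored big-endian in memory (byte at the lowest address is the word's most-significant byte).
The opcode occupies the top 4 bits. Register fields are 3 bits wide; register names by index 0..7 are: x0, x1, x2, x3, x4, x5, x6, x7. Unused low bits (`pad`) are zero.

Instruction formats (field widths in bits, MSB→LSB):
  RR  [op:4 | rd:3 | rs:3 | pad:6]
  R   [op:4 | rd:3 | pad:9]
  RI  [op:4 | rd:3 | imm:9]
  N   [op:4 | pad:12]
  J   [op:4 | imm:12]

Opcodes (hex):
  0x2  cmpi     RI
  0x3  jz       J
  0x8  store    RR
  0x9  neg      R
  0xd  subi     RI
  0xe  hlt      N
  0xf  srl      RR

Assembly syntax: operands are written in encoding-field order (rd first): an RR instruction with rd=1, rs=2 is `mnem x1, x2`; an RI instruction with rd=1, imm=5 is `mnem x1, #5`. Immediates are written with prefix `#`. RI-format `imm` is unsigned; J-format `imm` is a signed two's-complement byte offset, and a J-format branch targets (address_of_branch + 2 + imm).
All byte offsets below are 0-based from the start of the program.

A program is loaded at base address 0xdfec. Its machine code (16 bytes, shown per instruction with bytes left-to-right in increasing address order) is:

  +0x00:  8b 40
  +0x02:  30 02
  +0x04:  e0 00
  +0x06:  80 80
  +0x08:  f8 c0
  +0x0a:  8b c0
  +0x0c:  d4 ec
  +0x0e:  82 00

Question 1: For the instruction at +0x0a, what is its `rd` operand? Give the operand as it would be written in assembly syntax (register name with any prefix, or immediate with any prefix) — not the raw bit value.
@+0a  big-endian(8b c0) = 0x8bc0
  top 4b → 0x8 → store [RR]
  [11:9] rd=5 = x5
  [8:6] rs=7 = x7

x5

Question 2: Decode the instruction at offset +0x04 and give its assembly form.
off 0x04: read e0 00 as big → 0xe000
  top 4b → 0xe → hlt [N]

hlt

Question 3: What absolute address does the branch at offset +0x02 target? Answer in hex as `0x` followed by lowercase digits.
@+02  big-endian(30 02) = 0x3002
  opcode bits[15:12]=0x3: jz/J
  [11:0] imm=2 = #2
  target = base 0xdfec + off 0x02 + 2 + imm 2 = 0xdff2

0xdff2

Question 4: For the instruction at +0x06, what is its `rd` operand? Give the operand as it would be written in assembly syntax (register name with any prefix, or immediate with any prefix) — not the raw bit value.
+0x06: 80 80 ⇒ word 0x8080 (big)
  top 4b → 0x8 → store [RR]
  rd@[11:9]=0x0 ⇒ x0
  rs@[8:6]=0x2 ⇒ x2

x0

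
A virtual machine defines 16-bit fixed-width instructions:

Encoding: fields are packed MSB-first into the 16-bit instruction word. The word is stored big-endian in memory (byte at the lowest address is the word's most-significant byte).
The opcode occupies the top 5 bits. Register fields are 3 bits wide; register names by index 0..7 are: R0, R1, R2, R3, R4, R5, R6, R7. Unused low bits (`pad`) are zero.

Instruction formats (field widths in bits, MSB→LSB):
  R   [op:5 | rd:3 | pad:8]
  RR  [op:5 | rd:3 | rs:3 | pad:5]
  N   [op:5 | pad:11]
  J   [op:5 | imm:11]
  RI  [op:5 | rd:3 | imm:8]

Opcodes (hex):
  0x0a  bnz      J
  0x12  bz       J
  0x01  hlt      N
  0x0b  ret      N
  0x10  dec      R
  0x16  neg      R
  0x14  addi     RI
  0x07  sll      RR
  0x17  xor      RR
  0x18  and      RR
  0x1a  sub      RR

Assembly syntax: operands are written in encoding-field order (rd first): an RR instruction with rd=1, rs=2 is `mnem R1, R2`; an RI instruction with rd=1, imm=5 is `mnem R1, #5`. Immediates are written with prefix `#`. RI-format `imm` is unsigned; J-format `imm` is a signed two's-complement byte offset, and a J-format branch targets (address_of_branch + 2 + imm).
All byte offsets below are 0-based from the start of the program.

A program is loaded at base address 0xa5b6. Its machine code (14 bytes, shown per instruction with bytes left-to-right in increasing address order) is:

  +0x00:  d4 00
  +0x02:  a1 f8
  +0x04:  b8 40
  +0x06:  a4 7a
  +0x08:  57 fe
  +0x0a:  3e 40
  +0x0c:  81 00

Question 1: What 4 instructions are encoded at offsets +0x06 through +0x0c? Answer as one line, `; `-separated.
addi R4, #122; bnz #-2; sll R6, R2; dec R1

@+06  big-endian(a4 7a) = 0xa47a
  top 5b → 0x14 → addi [RI]
  rd@[10:8]=0x4 ⇒ R4
  imm@[7:0]=0x7a ⇒ #122
@+08  big-endian(57 fe) = 0x57fe
  top 5b → 0xa → bnz [J]
  imm@[10:0]=0x7fe (s11→-2) ⇒ #-2
@+0a  big-endian(3e 40) = 0x3e40
  top 5b → 0x7 → sll [RR]
  rd@[10:8]=0x6 ⇒ R6
  rs@[7:5]=0x2 ⇒ R2
@+0c  big-endian(81 00) = 0x8100
  top 5b → 0x10 → dec [R]
  rd@[10:8]=0x1 ⇒ R1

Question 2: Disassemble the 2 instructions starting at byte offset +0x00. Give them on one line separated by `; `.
sub R4, R0; addi R1, #248

@+00  big-endian(d4 00) = 0xd400
  op=0xd400>>11=0x1a ⇒ sub (RR)
  rd: (w>>8)&0x7=0x4 → R4
  rs: (w>>5)&0x7=0x0 → R0
@+02  big-endian(a1 f8) = 0xa1f8
  op=0xa1f8>>11=0x14 ⇒ addi (RI)
  rd: (w>>8)&0x7=0x1 → R1
  imm: (w>>0)&0xff=0xf8 → #248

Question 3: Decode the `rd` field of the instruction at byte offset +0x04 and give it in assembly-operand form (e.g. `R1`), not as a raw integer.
+0x04: b8 40 ⇒ word 0xb840 (big)
  op=0xb840>>11=0x17 ⇒ xor (RR)
  [10:8] rd=0 = R0
  [7:5] rs=2 = R2

R0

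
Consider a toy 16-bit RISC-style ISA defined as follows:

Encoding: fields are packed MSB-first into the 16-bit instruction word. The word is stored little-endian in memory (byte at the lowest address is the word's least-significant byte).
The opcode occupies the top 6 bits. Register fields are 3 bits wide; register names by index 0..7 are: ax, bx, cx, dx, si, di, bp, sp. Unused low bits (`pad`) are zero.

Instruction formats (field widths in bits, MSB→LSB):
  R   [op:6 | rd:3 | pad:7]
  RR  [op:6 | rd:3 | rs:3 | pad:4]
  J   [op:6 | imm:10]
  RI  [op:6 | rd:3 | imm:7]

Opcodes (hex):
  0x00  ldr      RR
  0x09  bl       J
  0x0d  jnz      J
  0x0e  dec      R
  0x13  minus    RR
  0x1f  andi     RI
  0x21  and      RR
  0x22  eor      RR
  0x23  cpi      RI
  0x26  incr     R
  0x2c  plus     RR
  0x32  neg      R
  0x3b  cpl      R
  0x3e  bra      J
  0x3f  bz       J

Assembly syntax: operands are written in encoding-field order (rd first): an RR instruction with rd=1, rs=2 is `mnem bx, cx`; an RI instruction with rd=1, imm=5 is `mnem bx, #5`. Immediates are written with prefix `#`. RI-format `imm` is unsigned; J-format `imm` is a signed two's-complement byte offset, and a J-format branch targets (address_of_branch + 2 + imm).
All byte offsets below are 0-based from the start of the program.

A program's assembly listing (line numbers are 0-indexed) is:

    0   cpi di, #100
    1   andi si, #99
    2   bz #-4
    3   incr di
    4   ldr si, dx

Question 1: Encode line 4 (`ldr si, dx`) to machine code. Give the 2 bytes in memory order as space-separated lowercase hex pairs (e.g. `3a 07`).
30 02

line 4 (ldr): pack op=0x0:6|rd=4:3|rs=3:3|pad=0:4 = 0x0230; little→ 30 02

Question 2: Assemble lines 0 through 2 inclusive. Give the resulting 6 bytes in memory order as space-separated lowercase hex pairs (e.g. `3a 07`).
e4 8e 63 7e fc ff

L0: cpi op=0x23:6|rd=5:3|imm=100:7 ⇒ 0x8ee4 ⇒ little e4 8e
L1: andi op=0x1f:6|rd=4:3|imm=99:7 ⇒ 0x7e63 ⇒ little 63 7e
L2: bz op=0x3f:6|imm=-4:10 ⇒ 0xfffc ⇒ little fc ff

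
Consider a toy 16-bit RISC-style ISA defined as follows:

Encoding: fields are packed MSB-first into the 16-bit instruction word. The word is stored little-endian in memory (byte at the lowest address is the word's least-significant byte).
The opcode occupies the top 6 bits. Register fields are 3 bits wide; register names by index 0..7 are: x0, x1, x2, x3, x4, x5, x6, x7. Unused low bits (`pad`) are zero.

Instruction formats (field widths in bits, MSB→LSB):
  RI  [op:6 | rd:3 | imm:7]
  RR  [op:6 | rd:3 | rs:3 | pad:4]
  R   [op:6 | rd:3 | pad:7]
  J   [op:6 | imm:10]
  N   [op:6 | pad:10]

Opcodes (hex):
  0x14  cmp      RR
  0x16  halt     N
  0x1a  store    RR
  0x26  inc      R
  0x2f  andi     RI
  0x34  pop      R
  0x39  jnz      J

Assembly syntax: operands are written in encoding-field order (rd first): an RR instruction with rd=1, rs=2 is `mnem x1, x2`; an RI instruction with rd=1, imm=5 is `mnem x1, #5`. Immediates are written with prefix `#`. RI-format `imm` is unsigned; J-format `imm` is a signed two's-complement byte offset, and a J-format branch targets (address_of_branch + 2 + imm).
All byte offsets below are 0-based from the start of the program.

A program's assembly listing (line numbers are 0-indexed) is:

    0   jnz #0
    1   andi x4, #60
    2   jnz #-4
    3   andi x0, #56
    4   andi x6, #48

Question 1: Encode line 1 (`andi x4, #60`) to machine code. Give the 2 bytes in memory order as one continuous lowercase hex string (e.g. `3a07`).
line 1 (andi): pack op=0x2f:6|rd=4:3|imm=60:7 = 0xbe3c; little→ 3c be

3cbe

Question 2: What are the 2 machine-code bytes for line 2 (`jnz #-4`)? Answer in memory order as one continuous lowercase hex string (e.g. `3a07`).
fce7

2. jnz fields op=0x39:6|imm=-4:10 → word e7fch → fc e7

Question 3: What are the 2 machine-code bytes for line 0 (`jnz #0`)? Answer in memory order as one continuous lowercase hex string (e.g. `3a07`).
L0: jnz op=0x39:6|imm=0:10 ⇒ 0xe400 ⇒ little 00 e4

00e4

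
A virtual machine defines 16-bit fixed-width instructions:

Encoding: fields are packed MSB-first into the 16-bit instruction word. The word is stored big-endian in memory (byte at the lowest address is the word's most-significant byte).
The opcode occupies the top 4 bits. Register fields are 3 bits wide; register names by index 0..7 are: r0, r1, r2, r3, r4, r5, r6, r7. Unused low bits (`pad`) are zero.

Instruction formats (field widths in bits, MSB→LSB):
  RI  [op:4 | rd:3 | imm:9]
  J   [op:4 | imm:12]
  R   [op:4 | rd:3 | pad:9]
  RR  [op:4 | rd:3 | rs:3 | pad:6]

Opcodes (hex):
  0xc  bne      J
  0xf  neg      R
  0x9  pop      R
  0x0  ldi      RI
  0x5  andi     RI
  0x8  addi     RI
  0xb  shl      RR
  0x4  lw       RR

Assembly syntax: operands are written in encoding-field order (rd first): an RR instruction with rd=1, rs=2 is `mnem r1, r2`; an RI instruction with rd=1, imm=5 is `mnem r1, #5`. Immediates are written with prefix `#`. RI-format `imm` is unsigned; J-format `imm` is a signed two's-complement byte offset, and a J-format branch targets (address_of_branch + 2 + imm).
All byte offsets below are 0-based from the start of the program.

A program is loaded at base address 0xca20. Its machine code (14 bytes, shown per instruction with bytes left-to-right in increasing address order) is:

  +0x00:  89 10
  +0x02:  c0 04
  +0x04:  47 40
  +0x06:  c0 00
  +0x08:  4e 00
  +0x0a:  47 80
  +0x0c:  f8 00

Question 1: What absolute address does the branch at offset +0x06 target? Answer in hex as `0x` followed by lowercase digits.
0xca28

off 0x06: read c0 00 as big → 0xc000
  op=0xc000>>12=0xc ⇒ bne (J)
  imm@[11:0]=0x0 ⇒ #0
  target = base 0xca20 + off 0x06 + 2 + imm 0 = 0xca28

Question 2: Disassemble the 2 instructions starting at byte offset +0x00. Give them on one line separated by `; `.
addi r4, #272; bne #4

[00] 89 10 → 0x8910
  op=0x8910>>12=0x8 ⇒ addi (RI)
  rd: (w>>9)&0x7=0x4 → r4
  imm: (w>>0)&0x1ff=0x110 → #272
[02] c0 04 → 0xc004
  op=0xc004>>12=0xc ⇒ bne (J)
  imm: (w>>0)&0xfff=0x4 → #4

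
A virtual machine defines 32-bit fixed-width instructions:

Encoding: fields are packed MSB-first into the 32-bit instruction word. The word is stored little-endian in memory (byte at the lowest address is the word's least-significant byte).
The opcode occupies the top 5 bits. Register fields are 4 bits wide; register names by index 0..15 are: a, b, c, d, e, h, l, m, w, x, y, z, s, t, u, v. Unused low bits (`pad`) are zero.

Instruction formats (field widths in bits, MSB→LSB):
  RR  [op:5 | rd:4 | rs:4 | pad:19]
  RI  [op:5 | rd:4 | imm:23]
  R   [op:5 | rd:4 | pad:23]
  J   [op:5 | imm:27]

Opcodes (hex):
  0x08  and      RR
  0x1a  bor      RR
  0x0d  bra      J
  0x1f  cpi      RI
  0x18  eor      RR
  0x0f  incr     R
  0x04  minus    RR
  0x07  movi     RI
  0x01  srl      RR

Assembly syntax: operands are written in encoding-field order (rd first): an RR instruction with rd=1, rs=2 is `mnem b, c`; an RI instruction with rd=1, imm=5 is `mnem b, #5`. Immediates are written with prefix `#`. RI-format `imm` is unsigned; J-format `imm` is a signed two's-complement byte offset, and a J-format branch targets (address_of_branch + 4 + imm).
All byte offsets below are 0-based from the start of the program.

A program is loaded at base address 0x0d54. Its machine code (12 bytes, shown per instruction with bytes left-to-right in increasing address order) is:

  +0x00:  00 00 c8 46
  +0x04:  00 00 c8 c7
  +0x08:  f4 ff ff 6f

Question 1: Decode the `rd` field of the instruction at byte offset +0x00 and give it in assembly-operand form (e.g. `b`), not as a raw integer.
[00] 00 00 c8 46 → 0x46c80000
  op=0x46c80000>>27=0x8 ⇒ and (RR)
  rd: (w>>23)&0xf=0xd → t
  rs: (w>>19)&0xf=0x9 → x

t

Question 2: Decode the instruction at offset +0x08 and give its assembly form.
bra #-12

@+08  little-endian(f4 ff ff 6f) = 0x6ffffff4
  op=0x6ffffff4>>27=0xd ⇒ bra (J)
  imm: (w>>0)&0x7ffffff=0x7fffff4 (s27→-12) → #-12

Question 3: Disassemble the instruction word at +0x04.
eor v, x

[04] 00 00 c8 c7 → 0xc7c80000
  opcode bits[31:27]=0x18: eor/RR
  rd: (w>>23)&0xf=0xf → v
  rs: (w>>19)&0xf=0x9 → x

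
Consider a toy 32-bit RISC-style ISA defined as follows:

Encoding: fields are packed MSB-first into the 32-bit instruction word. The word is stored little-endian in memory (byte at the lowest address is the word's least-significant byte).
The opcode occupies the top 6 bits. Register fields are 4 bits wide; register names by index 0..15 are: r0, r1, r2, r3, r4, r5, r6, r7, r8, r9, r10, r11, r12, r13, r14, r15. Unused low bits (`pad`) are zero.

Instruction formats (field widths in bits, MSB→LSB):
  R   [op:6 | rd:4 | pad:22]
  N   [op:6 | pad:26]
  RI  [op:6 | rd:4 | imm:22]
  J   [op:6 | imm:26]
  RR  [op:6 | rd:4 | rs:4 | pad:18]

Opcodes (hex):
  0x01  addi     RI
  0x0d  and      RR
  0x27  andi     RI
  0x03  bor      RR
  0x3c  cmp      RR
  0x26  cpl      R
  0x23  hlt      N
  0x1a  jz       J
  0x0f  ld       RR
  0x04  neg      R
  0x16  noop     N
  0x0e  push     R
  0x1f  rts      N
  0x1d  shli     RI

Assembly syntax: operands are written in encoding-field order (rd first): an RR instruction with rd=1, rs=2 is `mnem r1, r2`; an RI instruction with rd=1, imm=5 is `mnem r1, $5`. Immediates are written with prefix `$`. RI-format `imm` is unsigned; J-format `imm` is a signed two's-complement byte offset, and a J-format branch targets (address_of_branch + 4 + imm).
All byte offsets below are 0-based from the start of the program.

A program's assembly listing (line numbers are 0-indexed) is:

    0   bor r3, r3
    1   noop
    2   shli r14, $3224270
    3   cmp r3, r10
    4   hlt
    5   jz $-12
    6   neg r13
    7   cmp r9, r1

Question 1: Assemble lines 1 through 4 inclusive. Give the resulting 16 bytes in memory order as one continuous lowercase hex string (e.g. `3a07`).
1. noop fields op=0x16:6|pad=0:26 → word 58000000h → 00 00 00 58
2. shli fields op=0x1d:6|rd=14:4|imm=3224270:22 → word 77b132ceh → ce 32 b1 77
3. cmp fields op=0x3c:6|rd=3:4|rs=10:4|pad=0:18 → word f0e80000h → 00 00 e8 f0
4. hlt fields op=0x23:6|pad=0:26 → word 8c000000h → 00 00 00 8c

00000058ce32b1770000e8f00000008c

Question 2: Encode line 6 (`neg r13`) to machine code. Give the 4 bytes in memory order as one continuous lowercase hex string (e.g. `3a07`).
00004013

line 6 (neg): pack op=0x4:6|rd=13:4|pad=0:22 = 0x13400000; little→ 00 00 40 13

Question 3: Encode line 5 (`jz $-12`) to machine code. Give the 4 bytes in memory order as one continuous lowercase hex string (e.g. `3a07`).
f4ffff6b

L5: jz op=0x1a:6|imm=-12:26 ⇒ 0x6bfffff4 ⇒ little f4 ff ff 6b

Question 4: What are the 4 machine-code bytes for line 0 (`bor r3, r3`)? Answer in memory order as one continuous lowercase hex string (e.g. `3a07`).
0. bor fields op=0x3:6|rd=3:4|rs=3:4|pad=0:18 → word 0ccc0000h → 00 00 cc 0c

0000cc0c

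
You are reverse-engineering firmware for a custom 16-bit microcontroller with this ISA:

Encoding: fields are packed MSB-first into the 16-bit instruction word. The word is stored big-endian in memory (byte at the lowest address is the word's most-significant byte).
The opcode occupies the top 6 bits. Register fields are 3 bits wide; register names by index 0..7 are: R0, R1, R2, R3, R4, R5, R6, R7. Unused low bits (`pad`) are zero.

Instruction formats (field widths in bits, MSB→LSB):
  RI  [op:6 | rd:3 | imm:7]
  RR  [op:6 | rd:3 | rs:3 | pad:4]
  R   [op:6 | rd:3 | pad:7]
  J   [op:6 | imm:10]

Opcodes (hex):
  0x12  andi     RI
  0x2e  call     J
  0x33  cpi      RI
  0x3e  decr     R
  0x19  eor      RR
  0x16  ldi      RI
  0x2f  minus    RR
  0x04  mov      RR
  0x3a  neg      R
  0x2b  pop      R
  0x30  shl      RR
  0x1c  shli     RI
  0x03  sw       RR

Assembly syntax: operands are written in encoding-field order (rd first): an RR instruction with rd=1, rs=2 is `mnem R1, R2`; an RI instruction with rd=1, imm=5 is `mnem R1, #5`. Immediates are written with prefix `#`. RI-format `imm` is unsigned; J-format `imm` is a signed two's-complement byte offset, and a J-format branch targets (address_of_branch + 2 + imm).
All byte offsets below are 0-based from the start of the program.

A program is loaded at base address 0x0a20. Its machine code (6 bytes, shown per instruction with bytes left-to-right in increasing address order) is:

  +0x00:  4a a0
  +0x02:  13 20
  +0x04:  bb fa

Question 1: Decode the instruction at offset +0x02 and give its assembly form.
mov R6, R2

+0x02: 13 20 ⇒ word 0x1320 (big)
  op=0x1320>>10=0x4 ⇒ mov (RR)
  [9:7] rd=6 = R6
  [6:4] rs=2 = R2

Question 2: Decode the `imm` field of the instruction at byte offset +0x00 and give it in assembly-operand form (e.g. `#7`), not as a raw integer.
[00] 4a a0 → 0x4aa0
  op=0x4aa0>>10=0x12 ⇒ andi (RI)
  rd@[9:7]=0x5 ⇒ R5
  imm@[6:0]=0x20 ⇒ #32

#32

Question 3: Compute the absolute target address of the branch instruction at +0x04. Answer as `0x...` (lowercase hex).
0x0a20

[04] bb fa → 0xbbfa
  op=0xbbfa>>10=0x2e ⇒ call (J)
  imm: (w>>0)&0x3ff=0x3fa (s10→-6) → #-6
  target = base 0x0a20 + off 0x04 + 2 + imm -6 = 0x0a20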